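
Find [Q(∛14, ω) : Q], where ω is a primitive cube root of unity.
[Q(∛14, ω) : Q] = 6

[Q(∛14):Q] = 3 (min poly x^3 - 14, irreducible since 14 is not a perfect cube). [Q(ω):Q] = 2 (min poly x^2 + x + 1). Since Q(∛14) ⊂ R and ω ∉ R, we have ω ∉ Q(∛14), so x^2 + x + 1 remains irreducible over Q(∛14) and [Q(∛14, ω) : Q(∛14)] = 2. By the tower law, [Q(∛14, ω) : Q] = 3 · 2 = 6. (In fact Q(∛14, ω) is the splitting field of x^3 - 14 over Q.)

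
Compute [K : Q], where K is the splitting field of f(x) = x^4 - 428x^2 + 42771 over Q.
[K : Q] = 4

Solving the quadratic in x^2: x^2 = (428 ± √(428^2 - 4·42771))/2 = (428 ± √12100)/2 = (428 ± 110)/2, giving x^2 = 269 or x^2 = 159. So f(x) = (x^2 - 269)(x^2 - 159) and the roots of f are ±√269, ±√159. Hence the splitting field is K = Q(√269, √159). Since 269 and 159 are distinct squarefree integers > 1, their product 42771 is not a perfect square, so √159 ∉ Q(√269). By the tower law [K:Q] = [Q(√269,√159):Q(√269)] · [Q(√269):Q] = 2 · 2 = 4.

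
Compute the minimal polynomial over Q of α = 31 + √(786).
m_α(x) = x^2 - 62x + 175

From α - 31 = √(786), squaring gives (α - 31)^2 = 786, i.e. α^2 - 62α + 961 = 786, so α^2 - 62α + 175 = 0. The discriminant of x^2 - 62x + 175 is (-62)^2 - 4·(175) = 3844 - 700 = 3144, and 4·(786) is not a perfect square in Q since 786 is squarefree and ≠ 1. Hence x^2 - 62x + 175 is irreducible over Q and is the minimal polynomial of α.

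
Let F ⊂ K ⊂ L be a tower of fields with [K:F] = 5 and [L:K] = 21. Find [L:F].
[L:F] = 105

The tower law says that for any tower of field extensions F ⊂ K ⊂ L with finite degrees, [L:F] = [L:K] · [K:F]. Here this gives [L:F] = 21 · 5 = 105.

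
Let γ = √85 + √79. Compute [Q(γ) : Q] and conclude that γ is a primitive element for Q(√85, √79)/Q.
[Q(γ) : Q] = 4 (equivalently, Q(γ) = Q(√85, √79))

Obviously Q(γ) ⊆ Q(√85, √79), and [Q(√85, √79):Q] = 4 (since 85, 79 are distinct squarefree integers > 1 with 6715 not a perfect square). To show equality we compute the minimal polynomial of γ. From γ = √85 + √79: γ^2 = 85 + 2√(6715) + 79 = 164 + 2√(6715), so γ^2 - 164 = 2√(6715); squaring, (γ^2 - 164)^2 = 4·6715, i.e. γ^4 - 328γ^2 + 26896 - 26860 = 0, i.e. γ^4 - 328γ^2 + 36 = 0. So γ is a root of x^4 - 328x^2 + 36. This polynomial is irreducible over Q: it has no rational root (each ±√85 ± √79 is irrational), and any factorization into two quadratics over Q would force √(6715) ∈ Q (pairing opposite roots) or √85, √79 ∈ Q (other pairings), all impossible. Hence [Q(γ):Q] = 4 = [Q(√85, √79):Q], so Q(γ) = Q(√85, √79).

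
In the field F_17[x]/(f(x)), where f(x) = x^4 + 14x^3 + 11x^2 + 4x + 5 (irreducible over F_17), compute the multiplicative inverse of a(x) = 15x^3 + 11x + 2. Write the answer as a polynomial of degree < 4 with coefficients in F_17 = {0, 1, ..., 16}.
a(x)^(-1) ≡ 4x^3 + x^2 + 11x + 4 (mod f(x))

Since f is irreducible over F_17, F_17[x]/(f) is a field and a(x) ≠ 0 has an inverse. Apply the extended Euclidean algorithm to f(x) and a(x) in F_17[x]: f(x) = (8x + 10)·a(x) + (8x^2 + 14x + 2);  a(x) = (4x + 10)·(8x^2 + 14x + 2) + (16x + 16);  (8x^2 + 14x + 2) = (9x + 11)·(16x + 16) + (13). The last nonzero remainder is the constant 13 = gcd(f, a) in F_17. Back-substituting through the division chain expresses 13 = s(x)·a(x) + t(x)·f(x) with s(x) ≡ x^3 + 13x^2 + 7x + 1 (mod f), so (x^3 + 13x^2 + 7x + 1)·a(x) ≡ 13 (mod f). Multiplying by 13^(-1) ≡ 4 in F_17 gives a(x)^(-1) ≡ 4·(x^3 + 13x^2 + 7x + 1) ≡ 4x^3 + x^2 + 11x + 4 (mod f). Check: (15x^3 + 11x + 2)·(4x^3 + x^2 + 11x + 4) = 9x^6 + 15x^5 + 5x^4 + 11x^3 + 4x^2 + 15x + 8 ≡ 1 (mod x^4 + 14x^3 + 11x^2 + 4x + 5).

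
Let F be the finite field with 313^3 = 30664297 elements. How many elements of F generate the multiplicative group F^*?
There are φ(30664296) = 9383040 primitive elements

F_q^* is cyclic of order q - 1 = 30664296. A cyclic group of order m has exactly φ(m) generators. Here m = 30664296 = 2^3 · 3^2 · 13 · 181^2, so the number of primitive elements is φ(30664296) = 9383040.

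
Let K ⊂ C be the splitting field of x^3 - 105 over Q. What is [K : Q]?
[K : Q] = 6

The roots of x^3 - 105 are ∛105, ω∛105, ω^2∛105 where ω = e^(2πi/3) is a primitive cube root of unity, so K = Q(∛105, ω). Now [Q(∛105):Q] = 3 (since 105 is not a perfect cube, x^3 - 105 is irreducible) and [Q(ω):Q] = 2. Both 2 and 3 divide [K:Q], and [K:Q] ≤ 3·2 = 6, so [K:Q] = 6. (Equivalently: Q(∛105) ⊂ R but ω ∉ R, so [K : Q(∛105)] = 2.)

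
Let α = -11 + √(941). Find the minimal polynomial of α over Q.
m_α(x) = x^2 + 22x - 820

From α + 11 = √(941), squaring gives (α + 11)^2 = 941, i.e. α^2 + 22α + 121 = 941, so α^2 + 22α - 820 = 0. The discriminant of x^2 + 22x - 820 is (22)^2 - 4·(-820) = 484 + 3280 = 3764, and 4·(941) is not a perfect square in Q since 941 is squarefree and ≠ 1. Hence x^2 + 22x - 820 is irreducible over Q and is the minimal polynomial of α.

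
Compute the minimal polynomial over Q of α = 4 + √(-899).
m_α(x) = x^2 - 8x + 915

From α - 4 = √(-899), squaring gives (α - 4)^2 = -899, i.e. α^2 - 8α + 16 = -899, so α^2 - 8α + 915 = 0. The discriminant of x^2 - 8x + 915 is (-8)^2 - 4·(915) = 64 - 3660 = -3596, and 4·(-899) is not a perfect square in Q since -899 is squarefree and ≠ 1. Hence x^2 - 8x + 915 is irreducible over Q and is the minimal polynomial of α.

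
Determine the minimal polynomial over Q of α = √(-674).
m_α(x) = x^2 + 674

α satisfies α^2 + 674 = 0, so x^2 + 674 annihilates α. Since d = -674 is squarefree and ≠ 1, it is not a perfect square in Q, so x^2 + 674 has no rational root and is therefore irreducible over Q (a degree-2 polynomial over a field is irreducible iff it has no root). Hence m_α(x) = x^2 + 674.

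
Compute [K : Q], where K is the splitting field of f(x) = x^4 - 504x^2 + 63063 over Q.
[K : Q] = 4

Solving the quadratic in x^2: x^2 = (504 ± √(504^2 - 4·63063))/2 = (504 ± √1764)/2 = (504 ± 42)/2, giving x^2 = 231 or x^2 = 273. So f(x) = (x^2 - 231)(x^2 - 273) and the roots of f are ±√231, ±√273. Hence the splitting field is K = Q(√231, √273). Since 231 and 273 are distinct squarefree integers > 1, their product 63063 is not a perfect square, so √273 ∉ Q(√231). By the tower law [K:Q] = [Q(√231,√273):Q(√231)] · [Q(√231):Q] = 2 · 2 = 4.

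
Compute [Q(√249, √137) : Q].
[Q(√249, √137) : Q] = 4

[Q(√249):Q] = 2 (min poly x^2 - 249, irreducible since 249 is squarefree > 1). For the top step, suppose √137 ∈ Q(√249), say √137 = c + d√249 with c, d ∈ Q. Squaring: 137 = c^2 + 249d^2 + 2cd√249. Since √249 ∉ Q this forces 2cd = 0. If d = 0 then √137 = c ∈ Q, contradicting 137 squarefree > 1. If c = 0 then 137 = 249d^2, so 249·137 = (249d)^2 is a perfect square in Q — but 249·137 = 34113 is not a perfect square (since 249 and 137 are distinct squarefree integers). Contradiction. Hence √137 ∉ Q(√249), so x^2 - 137 stays irreducible over Q(√249) and [Q(√249, √137) : Q(√249)] = 2. By the tower law, [Q(√249, √137) : Q] = 2 · 2 = 4.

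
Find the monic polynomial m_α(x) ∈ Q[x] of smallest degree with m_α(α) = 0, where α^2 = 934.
m_α(x) = x^2 - 934

α satisfies α^2 - 934 = 0, so x^2 - 934 annihilates α. Since d = 934 is squarefree and ≠ 1, it is not a perfect square in Q, so x^2 - 934 has no rational root and is therefore irreducible over Q (a degree-2 polynomial over a field is irreducible iff it has no root). Hence m_α(x) = x^2 - 934.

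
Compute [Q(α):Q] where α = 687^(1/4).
[Q(α):Q] = 4

α is a root of x^4 - 687. By Eisenstein's criterion at the prime p = 3 (which divides the constant term 687 but p^2 = 9 does not, since 687 is squarefree), x^4 - 687 is irreducible over Q. Hence [Q(α):Q] = 4.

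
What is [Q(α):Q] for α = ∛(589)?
[Q(α):Q] = 3

The minimal polynomial of α is x^3 - 589, irreducible over Q since 589 is not a perfect cube (so x^3 - 589 has no rational root). Hence [Q(α):Q] = deg(m_α) = 3.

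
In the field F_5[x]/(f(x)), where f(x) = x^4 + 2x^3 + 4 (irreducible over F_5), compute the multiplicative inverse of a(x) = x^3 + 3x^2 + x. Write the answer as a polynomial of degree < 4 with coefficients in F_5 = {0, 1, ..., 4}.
a(x)^(-1) ≡ 4x^3 + 3x^2 + 2x + 3 (mod f(x))

Since f is irreducible over F_5, F_5[x]/(f) is a field and a(x) ≠ 0 has an inverse. Apply the extended Euclidean algorithm to f(x) and a(x) in F_5[x]: f(x) = (x + 4)·a(x) + (2x^2 + x + 4);  a(x) = (3x)·(2x^2 + x + 4) + (4x);  (2x^2 + x + 4) = (3x + 4)·(4x) + (4). The last nonzero remainder is the constant 4 = gcd(f, a) in F_5. Back-substituting through the division chain expresses 4 = s(x)·a(x) + t(x)·f(x) with s(x) ≡ x^3 + 2x^2 + 3x + 2 (mod f), so (x^3 + 2x^2 + 3x + 2)·a(x) ≡ 4 (mod f). Multiplying by 4^(-1) ≡ 4 in F_5 gives a(x)^(-1) ≡ 4·(x^3 + 2x^2 + 3x + 2) ≡ 4x^3 + 3x^2 + 2x + 3 (mod f). Check: (x^3 + 3x^2 + x)·(4x^3 + 3x^2 + 2x + 3) = 4x^6 + 2x^3 + x^2 + 3x ≡ 1 (mod x^4 + 2x^3 + 4).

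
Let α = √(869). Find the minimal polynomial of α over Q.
m_α(x) = x^2 - 869

α satisfies α^2 - 869 = 0, so x^2 - 869 annihilates α. Since d = 869 is squarefree and ≠ 1, it is not a perfect square in Q, so x^2 - 869 has no rational root and is therefore irreducible over Q (a degree-2 polynomial over a field is irreducible iff it has no root). Hence m_α(x) = x^2 - 869.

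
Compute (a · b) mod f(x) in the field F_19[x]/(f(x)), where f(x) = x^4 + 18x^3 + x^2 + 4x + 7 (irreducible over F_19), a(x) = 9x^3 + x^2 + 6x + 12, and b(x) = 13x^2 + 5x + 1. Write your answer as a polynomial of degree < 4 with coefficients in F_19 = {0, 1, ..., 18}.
a · b ≡ 17x^3 + 10x + 3 (mod f(x))

Multiply in F_19[x]: a(x)·b(x) = (9x^3 + x^2 + 6x + 12)·(13x^2 + 5x + 1) = 3x^5 + x^4 + 16x^3 + 16x^2 + 9x + 12. This has degree ≥ 4, so divide by f(x) over F_19: 3x^5 + x^4 + 16x^3 + 16x^2 + 9x + 12 = (3x + 4)·(x^4 + 18x^3 + x^2 + 4x + 7) + (17x^3 + 10x + 3). Hence a·b ≡ 17x^3 + 10x + 3 (mod f). (F_19[x]/(f) is a field with 19^4 = 130321 elements since f is irreducible of degree 4.)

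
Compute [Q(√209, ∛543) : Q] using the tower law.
[Q(√209, ∛543) : Q] = 6

Let L = Q(√209, ∛543). Since Q(√209) ⊂ L and [Q(√209):Q] = 2, the tower law gives 2 | [L:Q]. Likewise Q(∛543) ⊂ L with [Q(∛543):Q] = 3 (because 543 is not a perfect cube), so 3 | [L:Q]. As gcd(2,3) = 1, [L:Q] is divisible by 6. Conversely L is generated over Q by √209 and ∛543, so [L:Q] ≤ 2·3 = 6. Therefore [Q(√209, ∛543) : Q] = 6.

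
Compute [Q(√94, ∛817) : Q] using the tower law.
[Q(√94, ∛817) : Q] = 6

Let L = Q(√94, ∛817). Since Q(√94) ⊂ L and [Q(√94):Q] = 2, the tower law gives 2 | [L:Q]. Likewise Q(∛817) ⊂ L with [Q(∛817):Q] = 3 (because 817 is not a perfect cube), so 3 | [L:Q]. As gcd(2,3) = 1, [L:Q] is divisible by 6. Conversely L is generated over Q by √94 and ∛817, so [L:Q] ≤ 2·3 = 6. Therefore [Q(√94, ∛817) : Q] = 6.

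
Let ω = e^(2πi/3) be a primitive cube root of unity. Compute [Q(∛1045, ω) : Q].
[Q(∛1045, ω) : Q] = 6

[Q(∛1045):Q] = 3 (min poly x^3 - 1045, irreducible since 1045 is not a perfect cube). [Q(ω):Q] = 2 (min poly x^2 + x + 1). Since Q(∛1045) ⊂ R and ω ∉ R, we have ω ∉ Q(∛1045), so x^2 + x + 1 remains irreducible over Q(∛1045) and [Q(∛1045, ω) : Q(∛1045)] = 2. By the tower law, [Q(∛1045, ω) : Q] = 3 · 2 = 6. (In fact Q(∛1045, ω) is the splitting field of x^3 - 1045 over Q.)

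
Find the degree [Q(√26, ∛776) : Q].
[Q(√26, ∛776) : Q] = 6

Let L = Q(√26, ∛776). Since Q(√26) ⊂ L and [Q(√26):Q] = 2, the tower law gives 2 | [L:Q]. Likewise Q(∛776) ⊂ L with [Q(∛776):Q] = 3 (because 776 is not a perfect cube), so 3 | [L:Q]. As gcd(2,3) = 1, [L:Q] is divisible by 6. Conversely L is generated over Q by √26 and ∛776, so [L:Q] ≤ 2·3 = 6. Therefore [Q(√26, ∛776) : Q] = 6.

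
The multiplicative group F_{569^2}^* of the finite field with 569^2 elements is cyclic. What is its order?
|F_{569^2}^*| = 323760

F_{569^2} has 569^2 = 323761 elements; its multiplicative group consists of all nonzero elements, so |F_{569^2}^*| = 323761 - 1 = 323760. (It is cyclic since any finite subgroup of the multiplicative group of a field is cyclic.)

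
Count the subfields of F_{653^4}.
F_{653^4} has 3 subfields

The subfields of F_{p^n} are exactly the fields F_{p^d} for d | n (each is the fixed field of the unique index-d subgroup of Gal(F_{p^n}/F_p) ≅ Z/nZ). The divisors of n = 4 are {1, 2, 4}, giving 3 subfields: F_{653^1}, F_{653^2}, F_{653^4}.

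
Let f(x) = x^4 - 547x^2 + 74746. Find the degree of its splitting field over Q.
[K : Q] = 4

Solving the quadratic in x^2: x^2 = (547 ± √(547^2 - 4·74746))/2 = (547 ± √225)/2 = (547 ± 15)/2, giving x^2 = 281 or x^2 = 266. So f(x) = (x^2 - 281)(x^2 - 266) and the roots of f are ±√281, ±√266. Hence the splitting field is K = Q(√281, √266). Since 281 and 266 are distinct squarefree integers > 1, their product 74746 is not a perfect square, so √266 ∉ Q(√281). By the tower law [K:Q] = [Q(√281,√266):Q(√281)] · [Q(√281):Q] = 2 · 2 = 4.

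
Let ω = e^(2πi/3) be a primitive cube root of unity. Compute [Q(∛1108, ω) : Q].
[Q(∛1108, ω) : Q] = 6

[Q(∛1108):Q] = 3 (min poly x^3 - 1108, irreducible since 1108 is not a perfect cube). [Q(ω):Q] = 2 (min poly x^2 + x + 1). Since Q(∛1108) ⊂ R and ω ∉ R, we have ω ∉ Q(∛1108), so x^2 + x + 1 remains irreducible over Q(∛1108) and [Q(∛1108, ω) : Q(∛1108)] = 2. By the tower law, [Q(∛1108, ω) : Q] = 3 · 2 = 6. (In fact Q(∛1108, ω) is the splitting field of x^3 - 1108 over Q.)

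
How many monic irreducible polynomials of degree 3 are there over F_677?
There are 103429352 monic irreducible polynomials of degree 3 over F_677

Each element of F_{677^3} that lies in no proper subfield is a root of exactly one monic irreducible of degree 3 over F_677, and each such polynomial has 3 distinct roots in F_{677^3}. By Möbius inversion the count is N_677(3) = (1/3) Σ_{d|3} μ(3/d) · 677^d = (1/3)(μ(3)·677^1 + μ(1)·677^3) = 310288056/3 = 103429352.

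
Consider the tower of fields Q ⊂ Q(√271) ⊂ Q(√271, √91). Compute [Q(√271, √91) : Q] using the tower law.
[Q(√271, √91) : Q] = 4

[Q(√271):Q] = 2 (min poly x^2 - 271, irreducible since 271 is squarefree > 1). For the top step, suppose √91 ∈ Q(√271), say √91 = c + d√271 with c, d ∈ Q. Squaring: 91 = c^2 + 271d^2 + 2cd√271. Since √271 ∉ Q this forces 2cd = 0. If d = 0 then √91 = c ∈ Q, contradicting 91 squarefree > 1. If c = 0 then 91 = 271d^2, so 271·91 = (271d)^2 is a perfect square in Q — but 271·91 = 24661 is not a perfect square (since 271 and 91 are distinct squarefree integers). Contradiction. Hence √91 ∉ Q(√271), so x^2 - 91 stays irreducible over Q(√271) and [Q(√271, √91) : Q(√271)] = 2. By the tower law, [Q(√271, √91) : Q] = 2 · 2 = 4.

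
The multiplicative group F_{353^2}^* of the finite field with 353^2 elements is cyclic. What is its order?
|F_{353^2}^*| = 124608

F_{353^2} has 353^2 = 124609 elements; its multiplicative group consists of all nonzero elements, so |F_{353^2}^*| = 124609 - 1 = 124608. (It is cyclic since any finite subgroup of the multiplicative group of a field is cyclic.)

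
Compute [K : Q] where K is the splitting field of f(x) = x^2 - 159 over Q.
[K : Q] = 2

f(x) = x^2 - 159 factors as (x - √159)(x + √159). The splitting field is K = Q(√159). Since 159 is squarefree and > 1, it is not a perfect square, so x^2 - 159 is irreducible over Q and [Q(√159) : Q] = 2. Hence [K : Q] = 2.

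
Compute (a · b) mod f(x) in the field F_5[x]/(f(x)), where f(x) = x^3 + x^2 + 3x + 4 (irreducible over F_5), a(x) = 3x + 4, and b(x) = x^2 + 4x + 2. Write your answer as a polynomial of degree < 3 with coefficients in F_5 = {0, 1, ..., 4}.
a · b ≡ 3x^2 + 3x + 1 (mod f(x))

Multiply in F_5[x]: a(x)·b(x) = (3x + 4)·(x^2 + 4x + 2) = 3x^3 + x^2 + 2x + 3. This has degree ≥ 3, so divide by f(x) over F_5: 3x^3 + x^2 + 2x + 3 = (3)·(x^3 + x^2 + 3x + 4) + (3x^2 + 3x + 1). Hence a·b ≡ 3x^2 + 3x + 1 (mod f). (F_5[x]/(f) is a field with 5^3 = 125 elements since f is irreducible of degree 3.)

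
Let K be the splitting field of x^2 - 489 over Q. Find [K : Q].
[K : Q] = 2

f(x) = x^2 - 489 factors as (x - √489)(x + √489). The splitting field is K = Q(√489). Since 489 is squarefree and > 1, it is not a perfect square, so x^2 - 489 is irreducible over Q and [Q(√489) : Q] = 2. Hence [K : Q] = 2.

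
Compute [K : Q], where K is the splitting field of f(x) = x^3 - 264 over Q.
[K : Q] = 6

The roots of x^3 - 264 are ∛264, ω∛264, ω^2∛264 where ω = e^(2πi/3) is a primitive cube root of unity, so K = Q(∛264, ω). Now [Q(∛264):Q] = 3 (since 264 is not a perfect cube, x^3 - 264 is irreducible) and [Q(ω):Q] = 2. Both 2 and 3 divide [K:Q], and [K:Q] ≤ 3·2 = 6, so [K:Q] = 6. (Equivalently: Q(∛264) ⊂ R but ω ∉ R, so [K : Q(∛264)] = 2.)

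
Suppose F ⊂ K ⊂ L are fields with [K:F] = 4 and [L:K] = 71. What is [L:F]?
[L:F] = 284

The tower law says that for any tower of field extensions F ⊂ K ⊂ L with finite degrees, [L:F] = [L:K] · [K:F]. Here this gives [L:F] = 71 · 4 = 284.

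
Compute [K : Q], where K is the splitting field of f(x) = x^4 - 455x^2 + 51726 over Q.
[K : Q] = 4

Solving the quadratic in x^2: x^2 = (455 ± √(455^2 - 4·51726))/2 = (455 ± √121)/2 = (455 ± 11)/2, giving x^2 = 222 or x^2 = 233. So f(x) = (x^2 - 222)(x^2 - 233) and the roots of f are ±√222, ±√233. Hence the splitting field is K = Q(√222, √233). Since 222 and 233 are distinct squarefree integers > 1, their product 51726 is not a perfect square, so √233 ∉ Q(√222). By the tower law [K:Q] = [Q(√222,√233):Q(√222)] · [Q(√222):Q] = 2 · 2 = 4.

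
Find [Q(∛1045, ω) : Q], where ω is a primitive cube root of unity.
[Q(∛1045, ω) : Q] = 6

[Q(∛1045):Q] = 3 (min poly x^3 - 1045, irreducible since 1045 is not a perfect cube). [Q(ω):Q] = 2 (min poly x^2 + x + 1). Since Q(∛1045) ⊂ R and ω ∉ R, we have ω ∉ Q(∛1045), so x^2 + x + 1 remains irreducible over Q(∛1045) and [Q(∛1045, ω) : Q(∛1045)] = 2. By the tower law, [Q(∛1045, ω) : Q] = 3 · 2 = 6. (In fact Q(∛1045, ω) is the splitting field of x^3 - 1045 over Q.)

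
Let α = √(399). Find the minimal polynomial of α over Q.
m_α(x) = x^2 - 399

α satisfies α^2 - 399 = 0, so x^2 - 399 annihilates α. Since d = 399 is squarefree and ≠ 1, it is not a perfect square in Q, so x^2 - 399 has no rational root and is therefore irreducible over Q (a degree-2 polynomial over a field is irreducible iff it has no root). Hence m_α(x) = x^2 - 399.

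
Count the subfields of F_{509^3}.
F_{509^3} has 2 subfields

The subfields of F_{p^n} are exactly the fields F_{p^d} for d | n (each is the fixed field of the unique index-d subgroup of Gal(F_{p^n}/F_p) ≅ Z/nZ). The divisors of n = 3 are {1, 3}, giving 2 subfields: F_{509^1}, F_{509^3}.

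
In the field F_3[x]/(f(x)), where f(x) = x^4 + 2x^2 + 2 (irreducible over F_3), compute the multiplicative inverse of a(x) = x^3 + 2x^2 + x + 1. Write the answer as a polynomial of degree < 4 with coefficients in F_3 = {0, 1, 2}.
a(x)^(-1) ≡ x^3 + x^2 + x + 2 (mod f(x))

Since f is irreducible over F_3, F_3[x]/(f) is a field and a(x) ≠ 0 has an inverse. Apply the extended Euclidean algorithm to f(x) and a(x) in F_3[x]: f(x) = (x + 1)·a(x) + (2x^2 + x + 1);  a(x) = (2x)·(2x^2 + x + 1) + (2x + 1);  (2x^2 + x + 1) = (x)·(2x + 1) + (1). The last nonzero remainder is the constant 1 = gcd(f, a) in F_3. Back-substituting through the division chain expresses 1 = s(x)·a(x) + t(x)·f(x) with s(x) ≡ x^3 + x^2 + x + 2 (mod f), so a(x)^(-1) ≡ s(x) = x^3 + x^2 + x + 2 (mod f). Check: (x^3 + 2x^2 + x + 1)·(x^3 + x^2 + x + 2) = x^6 + x^4 + 2 ≡ 1 (mod x^4 + 2x^2 + 2).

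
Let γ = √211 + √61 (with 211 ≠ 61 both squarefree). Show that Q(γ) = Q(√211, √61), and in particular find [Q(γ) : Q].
[Q(γ) : Q] = 4 (equivalently, Q(γ) = Q(√211, √61))

Obviously Q(γ) ⊆ Q(√211, √61), and [Q(√211, √61):Q] = 4 (since 211, 61 are distinct squarefree integers > 1 with 12871 not a perfect square). To show equality we compute the minimal polynomial of γ. From γ = √211 + √61: γ^2 = 211 + 2√(12871) + 61 = 272 + 2√(12871), so γ^2 - 272 = 2√(12871); squaring, (γ^2 - 272)^2 = 4·12871, i.e. γ^4 - 544γ^2 + 73984 - 51484 = 0, i.e. γ^4 - 544γ^2 + 22500 = 0. So γ is a root of x^4 - 544x^2 + 22500. This polynomial is irreducible over Q: it has no rational root (each ±√211 ± √61 is irrational), and any factorization into two quadratics over Q would force √(12871) ∈ Q (pairing opposite roots) or √211, √61 ∈ Q (other pairings), all impossible. Hence [Q(γ):Q] = 4 = [Q(√211, √61):Q], so Q(γ) = Q(√211, √61).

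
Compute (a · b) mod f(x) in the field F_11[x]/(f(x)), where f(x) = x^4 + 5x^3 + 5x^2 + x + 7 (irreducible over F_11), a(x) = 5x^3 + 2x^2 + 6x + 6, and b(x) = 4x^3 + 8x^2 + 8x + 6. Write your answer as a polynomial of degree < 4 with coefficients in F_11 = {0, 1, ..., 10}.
a · b ≡ 5x^3 + 8x^2 + 10x + 6 (mod f(x))

Multiply in F_11[x]: a(x)·b(x) = (5x^3 + 2x^2 + 6x + 6)·(4x^3 + 8x^2 + 8x + 6) = 9x^6 + 4x^5 + 3x^4 + 8x^3 + 9x^2 + 7x + 3. This has degree ≥ 4, so divide by f(x) over F_11: 9x^6 + 4x^5 + 3x^4 + 8x^3 + 9x^2 + 7x + 3 = (9x^2 + 3x + 9)·(x^4 + 5x^3 + 5x^2 + x + 7) + (5x^3 + 8x^2 + 10x + 6). Hence a·b ≡ 5x^3 + 8x^2 + 10x + 6 (mod f). (F_11[x]/(f) is a field with 11^4 = 14641 elements since f is irreducible of degree 4.)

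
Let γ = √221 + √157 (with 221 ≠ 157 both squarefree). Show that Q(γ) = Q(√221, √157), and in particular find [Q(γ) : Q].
[Q(γ) : Q] = 4 (equivalently, Q(γ) = Q(√221, √157))

Obviously Q(γ) ⊆ Q(√221, √157), and [Q(√221, √157):Q] = 4 (since 221, 157 are distinct squarefree integers > 1 with 34697 not a perfect square). To show equality we compute the minimal polynomial of γ. From γ = √221 + √157: γ^2 = 221 + 2√(34697) + 157 = 378 + 2√(34697), so γ^2 - 378 = 2√(34697); squaring, (γ^2 - 378)^2 = 4·34697, i.e. γ^4 - 756γ^2 + 142884 - 138788 = 0, i.e. γ^4 - 756γ^2 + 4096 = 0. So γ is a root of x^4 - 756x^2 + 4096. This polynomial is irreducible over Q: it has no rational root (each ±√221 ± √157 is irrational), and any factorization into two quadratics over Q would force √(34697) ∈ Q (pairing opposite roots) or √221, √157 ∈ Q (other pairings), all impossible. Hence [Q(γ):Q] = 4 = [Q(√221, √157):Q], so Q(γ) = Q(√221, √157).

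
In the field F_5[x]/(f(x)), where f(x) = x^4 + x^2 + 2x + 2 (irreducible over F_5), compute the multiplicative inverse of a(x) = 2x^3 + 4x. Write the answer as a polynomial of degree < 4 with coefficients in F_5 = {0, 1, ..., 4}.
a(x)^(-1) ≡ 2x^3 + 4x^2 + 4x (mod f(x))

Since f is irreducible over F_5, F_5[x]/(f) is a field and a(x) ≠ 0 has an inverse. Apply the extended Euclidean algorithm to f(x) and a(x) in F_5[x]: f(x) = (3x)·a(x) + (4x^2 + 2x + 2);  a(x) = (3x + 1)·(4x^2 + 2x + 2) + (x + 3);  (4x^2 + 2x + 2) = (4x)·(x + 3) + (2). The last nonzero remainder is the constant 2 = gcd(f, a) in F_5. Back-substituting through the division chain expresses 2 = s(x)·a(x) + t(x)·f(x) with s(x) ≡ 4x^3 + 3x^2 + 3x (mod f), so (4x^3 + 3x^2 + 3x)·a(x) ≡ 2 (mod f). Multiplying by 2^(-1) ≡ 3 in F_5 gives a(x)^(-1) ≡ 3·(4x^3 + 3x^2 + 3x) ≡ 2x^3 + 4x^2 + 4x (mod f). Check: (2x^3 + 4x)·(2x^3 + 4x^2 + 4x) = 4x^6 + 3x^5 + x^4 + x^3 + x^2 ≡ 1 (mod x^4 + x^2 + 2x + 2).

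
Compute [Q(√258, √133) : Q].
[Q(√258, √133) : Q] = 4

[Q(√258):Q] = 2 (min poly x^2 - 258, irreducible since 258 is squarefree > 1). For the top step, suppose √133 ∈ Q(√258), say √133 = c + d√258 with c, d ∈ Q. Squaring: 133 = c^2 + 258d^2 + 2cd√258. Since √258 ∉ Q this forces 2cd = 0. If d = 0 then √133 = c ∈ Q, contradicting 133 squarefree > 1. If c = 0 then 133 = 258d^2, so 258·133 = (258d)^2 is a perfect square in Q — but 258·133 = 34314 is not a perfect square (since 258 and 133 are distinct squarefree integers). Contradiction. Hence √133 ∉ Q(√258), so x^2 - 133 stays irreducible over Q(√258) and [Q(√258, √133) : Q(√258)] = 2. By the tower law, [Q(√258, √133) : Q] = 2 · 2 = 4.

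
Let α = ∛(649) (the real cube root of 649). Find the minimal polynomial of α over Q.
m_α(x) = x^3 - 649

α satisfies α^3 = 649, so x^3 - 649 annihilates α. By the rational root test, a rational root p/q (in lowest terms) of x^3 - 649 would satisfy p^3 = 649 q^3, forcing q = 1 and p^3 = 649; but 649 is not a perfect cube, contradiction. A monic cubic over Q with no rational root is irreducible (any nontrivial factorization would include a linear factor). Hence x^3 - 649 is the minimal polynomial of α, and in particular [Q(α):Q] = 3.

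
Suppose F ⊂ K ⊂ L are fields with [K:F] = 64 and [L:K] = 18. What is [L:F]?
[L:F] = 1152

The tower law says that for any tower of field extensions F ⊂ K ⊂ L with finite degrees, [L:F] = [L:K] · [K:F]. Here this gives [L:F] = 18 · 64 = 1152.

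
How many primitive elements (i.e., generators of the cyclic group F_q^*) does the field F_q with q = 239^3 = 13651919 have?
There are φ(13651918) = 5215104 primitive elements

F_q^* is cyclic of order q - 1 = 13651918. A cyclic group of order m has exactly φ(m) generators. Here m = 13651918 = 2 · 7 · 17 · 19 · 3019, so the number of primitive elements is φ(13651918) = 5215104.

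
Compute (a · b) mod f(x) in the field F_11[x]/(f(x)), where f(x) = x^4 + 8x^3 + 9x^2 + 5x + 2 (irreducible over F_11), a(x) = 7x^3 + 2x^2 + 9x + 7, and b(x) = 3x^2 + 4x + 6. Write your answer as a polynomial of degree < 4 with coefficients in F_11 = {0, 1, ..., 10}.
a · b ≡ 3x^3 + 4x^2 + 6x + 2 (mod f(x))

Multiply in F_11[x]: a(x)·b(x) = (7x^3 + 2x^2 + 9x + 7)·(3x^2 + 4x + 6) = 10x^5 + x^4 + 3x^2 + 5x + 9. This has degree ≥ 4, so divide by f(x) over F_11: 10x^5 + x^4 + 3x^2 + 5x + 9 = (10x + 9)·(x^4 + 8x^3 + 9x^2 + 5x + 2) + (3x^3 + 4x^2 + 6x + 2). Hence a·b ≡ 3x^3 + 4x^2 + 6x + 2 (mod f). (F_11[x]/(f) is a field with 11^4 = 14641 elements since f is irreducible of degree 4.)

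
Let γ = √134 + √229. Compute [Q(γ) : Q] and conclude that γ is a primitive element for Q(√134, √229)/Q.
[Q(γ) : Q] = 4 (equivalently, Q(γ) = Q(√134, √229))

Obviously Q(γ) ⊆ Q(√134, √229), and [Q(√134, √229):Q] = 4 (since 134, 229 are distinct squarefree integers > 1 with 30686 not a perfect square). To show equality we compute the minimal polynomial of γ. From γ = √134 + √229: γ^2 = 134 + 2√(30686) + 229 = 363 + 2√(30686), so γ^2 - 363 = 2√(30686); squaring, (γ^2 - 363)^2 = 4·30686, i.e. γ^4 - 726γ^2 + 131769 - 122744 = 0, i.e. γ^4 - 726γ^2 + 9025 = 0. So γ is a root of x^4 - 726x^2 + 9025. This polynomial is irreducible over Q: it has no rational root (each ±√134 ± √229 is irrational), and any factorization into two quadratics over Q would force √(30686) ∈ Q (pairing opposite roots) or √134, √229 ∈ Q (other pairings), all impossible. Hence [Q(γ):Q] = 4 = [Q(√134, √229):Q], so Q(γ) = Q(√134, √229).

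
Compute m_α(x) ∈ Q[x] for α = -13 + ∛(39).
m_α(x) = x^3 + 39x^2 + 507x + 2158

Set β = α + 13 = ∛(39), so β^3 = 39. Then (α + 13)^3 - 39 = 0, i.e. α is a root of g(x) = (x + 13)^3 - 39 = x^3 + 39x^2 + 507x + 2158. Since g(x) = h(x + 13) where h(x) = x^3 - 39, and h is irreducible over Q (because 39 is not a perfect cube, so h has no rational root, and a monic cubic with no rational root is irreducible), g is also irreducible (irreducibility is preserved under the substitution x → x + 13). Hence m_α(x) = x^3 + 39x^2 + 507x + 2158.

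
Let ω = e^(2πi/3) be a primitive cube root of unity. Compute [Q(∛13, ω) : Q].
[Q(∛13, ω) : Q] = 6

[Q(∛13):Q] = 3 (min poly x^3 - 13, irreducible since 13 is not a perfect cube). [Q(ω):Q] = 2 (min poly x^2 + x + 1). Since Q(∛13) ⊂ R and ω ∉ R, we have ω ∉ Q(∛13), so x^2 + x + 1 remains irreducible over Q(∛13) and [Q(∛13, ω) : Q(∛13)] = 2. By the tower law, [Q(∛13, ω) : Q] = 3 · 2 = 6. (In fact Q(∛13, ω) is the splitting field of x^3 - 13 over Q.)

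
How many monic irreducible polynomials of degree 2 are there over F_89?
There are 3916 monic irreducible polynomials of degree 2 over F_89

Each element of F_{89^2} that lies in no proper subfield is a root of exactly one monic irreducible of degree 2 over F_89, and each such polynomial has 2 distinct roots in F_{89^2}. By Möbius inversion the count is N_89(2) = (1/2) Σ_{d|2} μ(2/d) · 89^d = (1/2)(μ(2)·89^1 + μ(1)·89^2) = 7832/2 = 3916.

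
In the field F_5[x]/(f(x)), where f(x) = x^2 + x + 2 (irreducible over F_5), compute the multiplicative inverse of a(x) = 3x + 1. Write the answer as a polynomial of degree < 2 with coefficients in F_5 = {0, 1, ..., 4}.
a(x)^(-1) ≡ 2x + 3 (mod f(x))

Since f is irreducible over F_5, F_5[x]/(f) is a field and a(x) ≠ 0 has an inverse. Apply the extended Euclidean algorithm to f(x) and a(x) in F_5[x]: f(x) = (2x + 3)·a(x) + (4). The last nonzero remainder is the constant 4 = gcd(f, a) in F_5. Back-substituting through the division chain expresses 4 = s(x)·a(x) + t(x)·f(x) with s(x) ≡ 3x + 2 (mod f), so (3x + 2)·a(x) ≡ 4 (mod f). Multiplying by 4^(-1) ≡ 4 in F_5 gives a(x)^(-1) ≡ 4·(3x + 2) ≡ 2x + 3 (mod f). Check: (3x + 1)·(2x + 3) = x^2 + x + 3 ≡ 1 (mod x^2 + x + 2).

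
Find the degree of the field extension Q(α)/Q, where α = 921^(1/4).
[Q(α):Q] = 4

α is a root of x^4 - 921. By Eisenstein's criterion at the prime p = 3 (which divides the constant term 921 but p^2 = 9 does not, since 921 is squarefree), x^4 - 921 is irreducible over Q. Hence [Q(α):Q] = 4.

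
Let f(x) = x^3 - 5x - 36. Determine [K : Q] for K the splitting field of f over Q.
[K : Q] = 6

By the rational root test, any rational root of the monic integer polynomial f(x) = x^3 - 5x - 36 must be an integer dividing the constant term -36, i.e. one of ±{1, 2, 3, 4, 6, 9, 12, 18, 36}. Evaluating: f(1) = -40, f(-1) = -32, f(2) = -38, f(-2) = -34, f(3) = -24, f(-3) = -48, f(4) = 8, f(-4) = -80, f(6) = 150, f(-6) = -222, f(9) = 648, f(-9) = -720, f(12) = 1632, f(-12) = -1704, f(18) = 5706, f(-18) = -5778, f(36) = 46440, f(-36) = -46512; none is 0, so f has no rational root and is therefore irreducible over Q (a cubic with no linear factor over a field is irreducible). For an irreducible cubic, the Galois group is A_3 or S_3 according as the discriminant disc(f) = -4a^3 - 27b^2 = -4·(-5)^3 - 27·(-36)^2 = -34492 is or is not a square in Q. Here disc(f) = -34492 is not a perfect square in Q, so the Galois group of f over Q is not contained in A_3 and must be all of S_3. The splitting field has degree |S_3| = 6 over Q, so [K : Q] = 6.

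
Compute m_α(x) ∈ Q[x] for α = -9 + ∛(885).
m_α(x) = x^3 + 27x^2 + 243x - 156

Set β = α + 9 = ∛(885), so β^3 = 885. Then (α + 9)^3 - 885 = 0, i.e. α is a root of g(x) = (x + 9)^3 - 885 = x^3 + 27x^2 + 243x - 156. Since g(x) = h(x + 9) where h(x) = x^3 - 885, and h is irreducible over Q (because 885 is not a perfect cube, so h has no rational root, and a monic cubic with no rational root is irreducible), g is also irreducible (irreducibility is preserved under the substitution x → x + 9). Hence m_α(x) = x^3 + 27x^2 + 243x - 156.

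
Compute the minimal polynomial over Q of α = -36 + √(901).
m_α(x) = x^2 + 72x + 395

From α + 36 = √(901), squaring gives (α + 36)^2 = 901, i.e. α^2 + 72α + 1296 = 901, so α^2 + 72α + 395 = 0. The discriminant of x^2 + 72x + 395 is (72)^2 - 4·(395) = 5184 - 1580 = 3604, and 4·(901) is not a perfect square in Q since 901 is squarefree and ≠ 1. Hence x^2 + 72x + 395 is irreducible over Q and is the minimal polynomial of α.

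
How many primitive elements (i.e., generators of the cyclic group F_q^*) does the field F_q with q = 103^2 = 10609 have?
There are φ(10608) = 3072 primitive elements

F_q^* is cyclic of order q - 1 = 10608. A cyclic group of order m has exactly φ(m) generators. Here m = 10608 = 2^4 · 3 · 13 · 17, so the number of primitive elements is φ(10608) = 3072.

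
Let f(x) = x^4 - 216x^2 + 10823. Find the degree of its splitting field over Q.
[K : Q] = 4

Solving the quadratic in x^2: x^2 = (216 ± √(216^2 - 4·10823))/2 = (216 ± √3364)/2 = (216 ± 58)/2, giving x^2 = 137 or x^2 = 79. So f(x) = (x^2 - 137)(x^2 - 79) and the roots of f are ±√137, ±√79. Hence the splitting field is K = Q(√137, √79). Since 137 and 79 are distinct squarefree integers > 1, their product 10823 is not a perfect square, so √79 ∉ Q(√137). By the tower law [K:Q] = [Q(√137,√79):Q(√137)] · [Q(√137):Q] = 2 · 2 = 4.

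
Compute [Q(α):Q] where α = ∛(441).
[Q(α):Q] = 3

The minimal polynomial of α is x^3 - 441, irreducible over Q since 441 is not a perfect cube (so x^3 - 441 has no rational root). Hence [Q(α):Q] = deg(m_α) = 3.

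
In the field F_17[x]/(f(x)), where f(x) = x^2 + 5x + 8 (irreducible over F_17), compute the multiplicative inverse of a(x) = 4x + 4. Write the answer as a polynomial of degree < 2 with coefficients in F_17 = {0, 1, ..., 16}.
a(x)^(-1) ≡ x + 4 (mod f(x))

Since f is irreducible over F_17, F_17[x]/(f) is a field and a(x) ≠ 0 has an inverse. Apply the extended Euclidean algorithm to f(x) and a(x) in F_17[x]: f(x) = (13x + 1)·a(x) + (4). The last nonzero remainder is the constant 4 = gcd(f, a) in F_17. Back-substituting through the division chain expresses 4 = s(x)·a(x) + t(x)·f(x) with s(x) ≡ 4x + 16 (mod f), so (4x + 16)·a(x) ≡ 4 (mod f). Multiplying by 4^(-1) ≡ 13 in F_17 gives a(x)^(-1) ≡ 13·(4x + 16) ≡ x + 4 (mod f). Check: (4x + 4)·(x + 4) = 4x^2 + 3x + 16 ≡ 1 (mod x^2 + 5x + 8).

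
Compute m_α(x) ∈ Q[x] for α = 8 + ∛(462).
m_α(x) = x^3 - 24x^2 + 192x - 974

Set β = α - 8 = ∛(462), so β^3 = 462. Then (α - 8)^3 - 462 = 0, i.e. α is a root of g(x) = (x - 8)^3 - 462 = x^3 - 24x^2 + 192x - 974. Since g(x) = h(x - 8) where h(x) = x^3 - 462, and h is irreducible over Q (because 462 is not a perfect cube, so h has no rational root, and a monic cubic with no rational root is irreducible), g is also irreducible (irreducibility is preserved under the substitution x → x - 8). Hence m_α(x) = x^3 - 24x^2 + 192x - 974.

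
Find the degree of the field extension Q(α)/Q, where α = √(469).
[Q(α):Q] = 2

[Q(α):Q] equals the degree of the minimal polynomial of α. Here α^2 = 469 and x^2 - 469 is irreducible (d = 469 is squarefree, ≠ 1, hence not a square), so deg(m_α) = 2. Thus [Q(α):Q] = 2.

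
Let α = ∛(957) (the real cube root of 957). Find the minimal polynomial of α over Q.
m_α(x) = x^3 - 957

α satisfies α^3 = 957, so x^3 - 957 annihilates α. By the rational root test, a rational root p/q (in lowest terms) of x^3 - 957 would satisfy p^3 = 957 q^3, forcing q = 1 and p^3 = 957; but 957 is not a perfect cube, contradiction. A monic cubic over Q with no rational root is irreducible (any nontrivial factorization would include a linear factor). Hence x^3 - 957 is the minimal polynomial of α, and in particular [Q(α):Q] = 3.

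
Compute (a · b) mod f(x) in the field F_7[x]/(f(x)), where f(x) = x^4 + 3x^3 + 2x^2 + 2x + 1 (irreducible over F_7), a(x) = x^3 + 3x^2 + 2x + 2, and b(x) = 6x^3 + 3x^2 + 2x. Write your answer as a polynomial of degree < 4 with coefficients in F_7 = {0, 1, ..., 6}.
a · b ≡ x^2 + 4x + 5 (mod f(x))

Multiply in F_7[x]: a(x)·b(x) = (x^3 + 3x^2 + 2x + 2)·(6x^3 + 3x^2 + 2x) = 6x^6 + 2x^4 + 3x^3 + 3x^2 + 4x. This has degree ≥ 4, so divide by f(x) over F_7: 6x^6 + 2x^4 + 3x^3 + 3x^2 + 4x = (6x^2 + 3x + 2)·(x^4 + 3x^3 + 2x^2 + 2x + 1) + (x^2 + 4x + 5). Hence a·b ≡ x^2 + 4x + 5 (mod f). (F_7[x]/(f) is a field with 7^4 = 2401 elements since f is irreducible of degree 4.)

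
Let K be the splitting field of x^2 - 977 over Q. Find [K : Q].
[K : Q] = 2

f(x) = x^2 - 977 factors as (x - √977)(x + √977). The splitting field is K = Q(√977). Since 977 is squarefree and > 1, it is not a perfect square, so x^2 - 977 is irreducible over Q and [Q(√977) : Q] = 2. Hence [K : Q] = 2.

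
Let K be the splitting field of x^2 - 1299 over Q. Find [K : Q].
[K : Q] = 2

f(x) = x^2 - 1299 factors as (x - √1299)(x + √1299). The splitting field is K = Q(√1299). Since 1299 is squarefree and > 1, it is not a perfect square, so x^2 - 1299 is irreducible over Q and [Q(√1299) : Q] = 2. Hence [K : Q] = 2.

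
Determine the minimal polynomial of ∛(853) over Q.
m_α(x) = x^3 - 853

α satisfies α^3 = 853, so x^3 - 853 annihilates α. By the rational root test, a rational root p/q (in lowest terms) of x^3 - 853 would satisfy p^3 = 853 q^3, forcing q = 1 and p^3 = 853; but 853 is not a perfect cube, contradiction. A monic cubic over Q with no rational root is irreducible (any nontrivial factorization would include a linear factor). Hence x^3 - 853 is the minimal polynomial of α, and in particular [Q(α):Q] = 3.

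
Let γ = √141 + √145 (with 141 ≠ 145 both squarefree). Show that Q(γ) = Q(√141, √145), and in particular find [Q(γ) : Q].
[Q(γ) : Q] = 4 (equivalently, Q(γ) = Q(√141, √145))

Obviously Q(γ) ⊆ Q(√141, √145), and [Q(√141, √145):Q] = 4 (since 141, 145 are distinct squarefree integers > 1 with 20445 not a perfect square). To show equality we compute the minimal polynomial of γ. From γ = √141 + √145: γ^2 = 141 + 2√(20445) + 145 = 286 + 2√(20445), so γ^2 - 286 = 2√(20445); squaring, (γ^2 - 286)^2 = 4·20445, i.e. γ^4 - 572γ^2 + 81796 - 81780 = 0, i.e. γ^4 - 572γ^2 + 16 = 0. So γ is a root of x^4 - 572x^2 + 16. This polynomial is irreducible over Q: it has no rational root (each ±√141 ± √145 is irrational), and any factorization into two quadratics over Q would force √(20445) ∈ Q (pairing opposite roots) or √141, √145 ∈ Q (other pairings), all impossible. Hence [Q(γ):Q] = 4 = [Q(√141, √145):Q], so Q(γ) = Q(√141, √145).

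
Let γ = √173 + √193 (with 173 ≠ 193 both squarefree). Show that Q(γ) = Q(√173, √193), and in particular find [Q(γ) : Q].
[Q(γ) : Q] = 4 (equivalently, Q(γ) = Q(√173, √193))

Obviously Q(γ) ⊆ Q(√173, √193), and [Q(√173, √193):Q] = 4 (since 173, 193 are distinct squarefree integers > 1 with 33389 not a perfect square). To show equality we compute the minimal polynomial of γ. From γ = √173 + √193: γ^2 = 173 + 2√(33389) + 193 = 366 + 2√(33389), so γ^2 - 366 = 2√(33389); squaring, (γ^2 - 366)^2 = 4·33389, i.e. γ^4 - 732γ^2 + 133956 - 133556 = 0, i.e. γ^4 - 732γ^2 + 400 = 0. So γ is a root of x^4 - 732x^2 + 400. This polynomial is irreducible over Q: it has no rational root (each ±√173 ± √193 is irrational), and any factorization into two quadratics over Q would force √(33389) ∈ Q (pairing opposite roots) or √173, √193 ∈ Q (other pairings), all impossible. Hence [Q(γ):Q] = 4 = [Q(√173, √193):Q], so Q(γ) = Q(√173, √193).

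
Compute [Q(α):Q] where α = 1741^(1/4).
[Q(α):Q] = 4

α is a root of x^4 - 1741. By Eisenstein's criterion at the prime p = 1741 (which divides the constant term 1741 but p^2 = 3031081 does not, since 1741 is squarefree), x^4 - 1741 is irreducible over Q. Hence [Q(α):Q] = 4.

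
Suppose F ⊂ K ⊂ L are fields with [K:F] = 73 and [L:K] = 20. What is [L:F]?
[L:F] = 1460

The tower law says that for any tower of field extensions F ⊂ K ⊂ L with finite degrees, [L:F] = [L:K] · [K:F]. Here this gives [L:F] = 20 · 73 = 1460.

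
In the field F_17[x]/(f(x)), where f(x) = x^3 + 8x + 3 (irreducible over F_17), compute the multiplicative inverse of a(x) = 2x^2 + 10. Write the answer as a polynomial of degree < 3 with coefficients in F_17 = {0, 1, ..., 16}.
a(x)^(-1) ≡ 9x^2 + 8x + 10 (mod f(x))

Since f is irreducible over F_17, F_17[x]/(f) is a field and a(x) ≠ 0 has an inverse. Apply the extended Euclidean algorithm to f(x) and a(x) in F_17[x]: f(x) = (9x)·a(x) + (3x + 3);  a(x) = (12x + 5)·(3x + 3) + (12). The last nonzero remainder is the constant 12 = gcd(f, a) in F_17. Back-substituting through the division chain expresses 12 = s(x)·a(x) + t(x)·f(x) with s(x) ≡ 6x^2 + 11x + 1 (mod f), so (6x^2 + 11x + 1)·a(x) ≡ 12 (mod f). Multiplying by 12^(-1) ≡ 10 in F_17 gives a(x)^(-1) ≡ 10·(6x^2 + 11x + 1) ≡ 9x^2 + 8x + 10 (mod f). Check: (2x^2 + 10)·(9x^2 + 8x + 10) = x^4 + 16x^3 + 8x^2 + 12x + 15 ≡ 1 (mod x^3 + 8x + 3).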